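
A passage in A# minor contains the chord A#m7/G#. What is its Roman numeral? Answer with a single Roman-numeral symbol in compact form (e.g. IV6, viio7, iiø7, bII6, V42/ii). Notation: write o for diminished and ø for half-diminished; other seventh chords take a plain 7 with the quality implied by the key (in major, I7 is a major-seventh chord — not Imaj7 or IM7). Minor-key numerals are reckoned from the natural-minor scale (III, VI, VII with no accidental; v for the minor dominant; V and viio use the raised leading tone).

i42

The pitches A#-C#-E#-G# form a minor seventh chord rooted on A#.
A# is scale degree 1 in A# minor, and a minor seventh chord on that degree is written i7.
With G# in the bass the chord is in third inversion, so the figured bass is 42.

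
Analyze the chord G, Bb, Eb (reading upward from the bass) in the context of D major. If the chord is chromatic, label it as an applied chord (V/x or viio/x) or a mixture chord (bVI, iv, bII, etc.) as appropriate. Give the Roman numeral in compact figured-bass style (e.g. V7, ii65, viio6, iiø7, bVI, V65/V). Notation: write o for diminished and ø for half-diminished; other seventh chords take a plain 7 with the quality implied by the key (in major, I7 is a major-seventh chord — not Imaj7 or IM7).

bII6

Stacked in thirds the chord is Eb-G-Bb: a major triad on Eb.
Eb is the lowered second degree of D major (diatonic 2 would be E). This is the Neapolitan sixth — a major triad on the lowered second degree, here in its customary first inversion.
With G in the bass the chord is in first inversion, so the figured bass is 6.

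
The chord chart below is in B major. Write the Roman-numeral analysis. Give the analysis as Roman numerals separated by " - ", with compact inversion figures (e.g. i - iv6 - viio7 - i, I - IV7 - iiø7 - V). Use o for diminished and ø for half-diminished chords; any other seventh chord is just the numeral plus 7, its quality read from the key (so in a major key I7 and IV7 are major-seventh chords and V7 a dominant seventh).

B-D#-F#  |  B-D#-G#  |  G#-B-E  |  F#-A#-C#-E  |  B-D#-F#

B-D#-F#: major triad on B = scale degree 1 → I.
B-D#-G#: root G# is the submediant; minor triad there is vi6.
G#-B-E: major triad on E = scale degree 4 → IV6.
F#-A#-C#-E has root F#, degree 5 in B major, so V7.
B-D#-F#: major triad on B = scale degree 1 → I.

I - vi6 - IV6 - V7 - I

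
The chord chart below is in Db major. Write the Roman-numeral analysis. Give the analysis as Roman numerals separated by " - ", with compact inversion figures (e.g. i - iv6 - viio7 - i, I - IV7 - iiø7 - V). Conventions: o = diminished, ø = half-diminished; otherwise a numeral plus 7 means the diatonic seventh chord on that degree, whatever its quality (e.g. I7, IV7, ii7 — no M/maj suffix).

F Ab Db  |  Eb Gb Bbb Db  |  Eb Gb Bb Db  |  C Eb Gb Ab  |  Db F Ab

I6 - iiø7 - ii7 - V65 - I

F-Ab-Db: root Db is the tonic; major triad there is I6.
Eb-Gb-Bbb-Db: half-diminished seventh chord on Eb — chromatic; iiø7 (borrowed from the parallel minor).
Eb-Gb-Bb-Db: minor seventh chord on Eb = scale degree 2 → ii7.
C-Eb-Gb-Ab has root Ab, degree 5 in Db major, so V65.
Db-F-Ab has root Db, degree 1 in Db major, so I.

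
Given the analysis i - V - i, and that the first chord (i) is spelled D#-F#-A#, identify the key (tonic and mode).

The chord D#m is a minor triad rooted on D#; its label is i.
If D# is scale degree 1 and the mode makes that degree carry a minor triad, the tonic is D# and the mode is minor.

D# minor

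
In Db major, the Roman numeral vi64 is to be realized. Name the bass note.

F

vi in Db major has root Bb; the chord is Bb-Db-F.
The figure 64 means second inversion — the fifth is in the bass.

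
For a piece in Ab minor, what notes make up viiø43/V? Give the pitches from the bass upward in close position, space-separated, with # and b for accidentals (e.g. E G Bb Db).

The slash marks an applied leading-tone chord: viio of V. In Ab minor, V is Eb, so the leading tone to it is D, a half step below.
Building a half-diminished seventh chord on D gives D-F-Ab-C.
With the 43 figure the chord is in second inversion; from the bass Ab upward in close position it reads Ab-C-D-F.

Ab C D F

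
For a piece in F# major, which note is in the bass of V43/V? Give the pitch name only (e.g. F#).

The applied chord V43/V is rooted on G#: G#-B#-D#-F#.
The figure 43 means second inversion — the fifth is in the bass.

D#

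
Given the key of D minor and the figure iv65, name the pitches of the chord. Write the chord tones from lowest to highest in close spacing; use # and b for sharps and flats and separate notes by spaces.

Bb D F G

In D minor, the subdominant is G, and the diatonic chord built there is a minor seventh chord.
That chord is spelled G-Bb-D-F.
With the 65 figure the chord is in first inversion; from the bass Bb upward in close position it reads Bb-D-F-G.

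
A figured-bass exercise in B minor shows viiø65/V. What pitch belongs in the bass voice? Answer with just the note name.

The applied chord viiø65/V is rooted on E#: E#-G#-B-D#.
The figure 65 means first inversion — the third is in the bass.

G#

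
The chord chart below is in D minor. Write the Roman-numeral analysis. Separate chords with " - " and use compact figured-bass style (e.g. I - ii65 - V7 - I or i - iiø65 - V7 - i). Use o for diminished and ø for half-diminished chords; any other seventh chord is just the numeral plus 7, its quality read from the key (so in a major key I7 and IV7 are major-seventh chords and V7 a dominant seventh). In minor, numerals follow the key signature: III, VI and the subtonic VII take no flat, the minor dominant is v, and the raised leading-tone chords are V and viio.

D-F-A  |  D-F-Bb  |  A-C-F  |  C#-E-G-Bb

i - VI6 - III6 - viio7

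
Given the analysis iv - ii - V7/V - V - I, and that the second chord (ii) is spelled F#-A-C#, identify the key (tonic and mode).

The anchor chord is a minor triad on F#, labeled ii.
Counting down one scale step from F# places the tonic on E; a minor triad on degree 2 is diatonic only in major.

E major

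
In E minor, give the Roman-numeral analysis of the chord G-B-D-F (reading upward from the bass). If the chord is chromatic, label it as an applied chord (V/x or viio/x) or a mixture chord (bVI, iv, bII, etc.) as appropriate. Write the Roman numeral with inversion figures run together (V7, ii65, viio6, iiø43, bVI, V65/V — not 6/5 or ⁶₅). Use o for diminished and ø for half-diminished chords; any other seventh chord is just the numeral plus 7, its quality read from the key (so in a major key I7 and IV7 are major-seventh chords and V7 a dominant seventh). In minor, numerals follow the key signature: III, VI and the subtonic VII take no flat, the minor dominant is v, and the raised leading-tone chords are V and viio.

V7/VI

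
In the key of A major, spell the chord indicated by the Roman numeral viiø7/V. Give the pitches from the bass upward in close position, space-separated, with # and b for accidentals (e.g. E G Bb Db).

D# F# A C#

The slash marks an applied leading-tone chord: viio of V. In A major, V is E, so the leading tone to it is D#, a half step below.
Building a half-diminished seventh chord on D# gives D#-F#-A-C#.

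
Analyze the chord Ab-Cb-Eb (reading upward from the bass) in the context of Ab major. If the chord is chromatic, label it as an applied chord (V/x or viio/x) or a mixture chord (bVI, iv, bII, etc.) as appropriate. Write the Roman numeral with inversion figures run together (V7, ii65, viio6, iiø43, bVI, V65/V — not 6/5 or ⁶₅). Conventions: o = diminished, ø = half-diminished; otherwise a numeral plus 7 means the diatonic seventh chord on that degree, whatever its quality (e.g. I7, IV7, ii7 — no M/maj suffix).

The pitches Ab-Cb-Eb form a minor triad rooted on Ab.
Ab is the first degree of Ab major. This is the minor tonic, borrowed from the parallel minor.

i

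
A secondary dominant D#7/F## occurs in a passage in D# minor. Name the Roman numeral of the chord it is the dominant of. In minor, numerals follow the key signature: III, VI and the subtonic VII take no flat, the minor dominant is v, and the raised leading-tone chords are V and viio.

iv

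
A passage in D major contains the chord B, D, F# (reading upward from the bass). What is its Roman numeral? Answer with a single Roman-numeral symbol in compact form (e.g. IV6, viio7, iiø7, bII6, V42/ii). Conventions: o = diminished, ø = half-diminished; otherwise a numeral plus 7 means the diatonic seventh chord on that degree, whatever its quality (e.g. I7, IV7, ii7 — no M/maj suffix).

The pitches B-D-F# form a minor triad rooted on B.
In D major, B is the submediant; the diatonic minor triad there is vi.

vi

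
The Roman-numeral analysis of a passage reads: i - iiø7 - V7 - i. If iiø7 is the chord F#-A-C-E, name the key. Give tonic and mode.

iiø7 is given as F#-A-C-E — a half-diminished seventh chord with root F#.
Counting down one scale step from F# places the tonic on E; a half-diminished seventh chord on degree 2 is diatonic only in minor.

E minor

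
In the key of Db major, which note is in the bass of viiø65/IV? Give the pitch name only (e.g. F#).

The applied chord viiø65/IV is rooted on F: F-Ab-Cb-Eb.
The figure 65 means first inversion — the third is in the bass.

Ab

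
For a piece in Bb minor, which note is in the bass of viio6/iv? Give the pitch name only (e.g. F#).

F

The applied chord viio6/iv is rooted on D: D-F-Ab.
The figure 6 means first inversion — the third is in the bass.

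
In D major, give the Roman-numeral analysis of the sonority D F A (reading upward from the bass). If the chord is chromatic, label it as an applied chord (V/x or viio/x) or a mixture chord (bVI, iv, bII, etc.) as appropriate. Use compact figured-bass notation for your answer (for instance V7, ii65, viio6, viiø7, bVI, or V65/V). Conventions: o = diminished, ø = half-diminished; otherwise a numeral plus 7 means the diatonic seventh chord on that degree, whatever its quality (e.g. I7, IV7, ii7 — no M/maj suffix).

i

Stacked in thirds the chord is D-F-A: a minor triad on D.
D is the first degree of D major. This is the minor tonic, borrowed from the parallel minor.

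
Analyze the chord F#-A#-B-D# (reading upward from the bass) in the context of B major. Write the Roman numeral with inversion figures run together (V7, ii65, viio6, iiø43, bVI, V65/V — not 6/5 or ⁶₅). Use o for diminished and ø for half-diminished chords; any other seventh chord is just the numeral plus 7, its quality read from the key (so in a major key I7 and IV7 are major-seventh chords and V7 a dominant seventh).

The pitches B-D#-F#-A# form a major seventh chord rooted on B.
In B major, B is the tonic; the diatonic major seventh chord there is I7.
With F# in the bass the chord is in second inversion, so the figured bass is 43.

I43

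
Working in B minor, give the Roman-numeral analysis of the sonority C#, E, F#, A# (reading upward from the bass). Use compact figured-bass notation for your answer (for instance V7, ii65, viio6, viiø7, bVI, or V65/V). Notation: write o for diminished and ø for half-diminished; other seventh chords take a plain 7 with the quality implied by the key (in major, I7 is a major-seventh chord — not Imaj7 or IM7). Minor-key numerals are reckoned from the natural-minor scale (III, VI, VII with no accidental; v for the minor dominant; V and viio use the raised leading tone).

The pitches F#-A#-C#-E form a dominant seventh chord rooted on F#.
F# is scale degree 5 in B minor, and a dominant seventh chord on that degree is written V7.
With C# in the bass the chord is in second inversion, so the figured bass is 43.

V43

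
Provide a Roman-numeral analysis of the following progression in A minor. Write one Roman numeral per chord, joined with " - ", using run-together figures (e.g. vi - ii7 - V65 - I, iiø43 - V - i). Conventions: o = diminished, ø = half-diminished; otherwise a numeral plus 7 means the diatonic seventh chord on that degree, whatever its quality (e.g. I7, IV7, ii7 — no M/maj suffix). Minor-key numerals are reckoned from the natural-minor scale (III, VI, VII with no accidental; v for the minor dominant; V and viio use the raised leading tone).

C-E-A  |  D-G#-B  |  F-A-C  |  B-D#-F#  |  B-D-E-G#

i6 - viio64 - VI - V/V - V43

C-E-A has root A, degree 1 in A minor, so i6.
D-G#-B: root G# is the leading tone; diminished triad there is viio64.
F-A-C: root F is the submediant; major triad there is VI.
B-D#-F#: chromatic; B is V of V, so V/V.
B-D-E-G#: root E is the dominant; dominant seventh chord there is V43.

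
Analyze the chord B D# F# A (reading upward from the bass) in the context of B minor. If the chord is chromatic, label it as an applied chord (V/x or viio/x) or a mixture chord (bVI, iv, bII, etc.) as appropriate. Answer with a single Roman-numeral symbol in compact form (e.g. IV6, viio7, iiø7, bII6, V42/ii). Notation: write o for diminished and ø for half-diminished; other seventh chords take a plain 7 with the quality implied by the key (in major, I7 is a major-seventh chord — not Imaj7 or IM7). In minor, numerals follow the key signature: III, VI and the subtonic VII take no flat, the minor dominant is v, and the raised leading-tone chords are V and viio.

The pitches B-D#-F#-A form a dominant seventh chord rooted on B.
B is not a diatonic chord root with this quality in B minor, but it lies a perfect fifth above E (iv), so the chord functions as an applied dominant of iv.

V7/iv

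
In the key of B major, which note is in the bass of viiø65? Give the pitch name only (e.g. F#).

viiø in B major has root A#; the chord is A#-C#-E-G#.
The figure 65 means first inversion — the third is in the bass.

C#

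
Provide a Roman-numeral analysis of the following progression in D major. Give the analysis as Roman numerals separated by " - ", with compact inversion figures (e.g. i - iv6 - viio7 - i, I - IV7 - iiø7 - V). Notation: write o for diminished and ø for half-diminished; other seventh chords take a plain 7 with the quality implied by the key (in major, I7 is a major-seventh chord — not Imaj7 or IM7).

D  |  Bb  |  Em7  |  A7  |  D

I - bVI - ii7 - V7 - I

D: root D is the tonic; major triad there is I.
Bb: Bb with this quality isn't in the key; it's bVI, borrowed from the parallel minor.
Em7 has root E, degree 2 in D major, so ii7.
A7: root A is the dominant; dominant seventh chord there is V7.
D has root D, degree 1 in D major, so I.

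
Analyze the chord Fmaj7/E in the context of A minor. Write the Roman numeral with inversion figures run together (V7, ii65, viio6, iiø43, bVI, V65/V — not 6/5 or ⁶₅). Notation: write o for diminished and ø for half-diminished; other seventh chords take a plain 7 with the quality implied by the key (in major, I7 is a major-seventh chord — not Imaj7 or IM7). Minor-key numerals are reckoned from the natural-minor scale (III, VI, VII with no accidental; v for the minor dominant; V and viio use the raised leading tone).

The pitches F-A-C-E form a major seventh chord rooted on F.
In A minor, F is the submediant; the diatonic major seventh chord there is VI7.
With E in the bass the chord is in third inversion, so the figured bass is 42.

VI42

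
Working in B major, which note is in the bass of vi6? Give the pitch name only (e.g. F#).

B

vi in B major has root G#; the chord is G#-B-D#.
The figure 6 means first inversion — the third is in the bass.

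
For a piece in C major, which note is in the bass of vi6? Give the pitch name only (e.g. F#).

C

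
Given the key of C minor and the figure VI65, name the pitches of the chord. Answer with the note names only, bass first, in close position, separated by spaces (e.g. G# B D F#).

C Eb G Ab

In C minor, the sixth degree is Ab, and the diatonic chord built there is a major seventh chord.
Stacking thirds from Ab gives Ab-C-Eb-G.
With the 65 figure the chord is in first inversion; from the bass C upward in close position it reads C-Eb-G-Ab.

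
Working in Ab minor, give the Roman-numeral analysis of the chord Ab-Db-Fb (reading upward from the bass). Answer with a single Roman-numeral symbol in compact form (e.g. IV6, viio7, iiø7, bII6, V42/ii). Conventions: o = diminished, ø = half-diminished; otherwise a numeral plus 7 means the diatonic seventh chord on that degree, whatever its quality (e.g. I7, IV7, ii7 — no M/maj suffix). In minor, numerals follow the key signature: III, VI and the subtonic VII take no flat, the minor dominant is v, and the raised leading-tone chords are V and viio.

iv64

The pitches Db-Fb-Ab form a minor triad rooted on Db.
In Ab minor, Db is the subdominant; the diatonic minor triad there is iv.
With Ab in the bass the chord is in second inversion, so the figured bass is 64.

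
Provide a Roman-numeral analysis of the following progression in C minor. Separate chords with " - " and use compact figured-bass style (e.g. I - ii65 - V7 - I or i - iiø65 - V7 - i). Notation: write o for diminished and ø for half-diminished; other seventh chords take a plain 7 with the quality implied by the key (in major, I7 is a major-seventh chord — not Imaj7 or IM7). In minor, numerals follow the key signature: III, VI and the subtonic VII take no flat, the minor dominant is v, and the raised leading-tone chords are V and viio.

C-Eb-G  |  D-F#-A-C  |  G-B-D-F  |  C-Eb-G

C-Eb-G: root C is the tonic; minor triad there is i.
D-F#-A-C: chromatic; D is V of V, so V7/V.
G-B-D-F: dominant seventh chord on G = scale degree 5 → V7.
C-Eb-G: root C is the tonic; minor triad there is i.

i - V7/V - V7 - i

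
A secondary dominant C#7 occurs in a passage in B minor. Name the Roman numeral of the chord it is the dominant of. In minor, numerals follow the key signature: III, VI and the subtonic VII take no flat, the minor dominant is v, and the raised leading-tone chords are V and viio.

The chord is a dominant seventh chord on C#.
A dominant resolves down a perfect fifth: C# → F#. In B minor, F# is scale degree 5, i.e. V.

V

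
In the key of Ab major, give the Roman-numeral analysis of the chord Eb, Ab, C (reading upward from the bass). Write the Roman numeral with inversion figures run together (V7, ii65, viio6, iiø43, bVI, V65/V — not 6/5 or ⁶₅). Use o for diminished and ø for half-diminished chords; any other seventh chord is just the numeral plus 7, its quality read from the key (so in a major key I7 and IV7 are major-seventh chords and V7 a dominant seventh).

I64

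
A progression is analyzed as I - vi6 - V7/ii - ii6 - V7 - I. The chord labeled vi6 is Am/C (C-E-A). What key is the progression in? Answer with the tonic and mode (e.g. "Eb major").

C major

The chord Am/C is a minor triad rooted on A; its label is vi6.
vi6 on A implies A is the submediant; that puts the tonic at C, and the lowercase numeral fits major mode.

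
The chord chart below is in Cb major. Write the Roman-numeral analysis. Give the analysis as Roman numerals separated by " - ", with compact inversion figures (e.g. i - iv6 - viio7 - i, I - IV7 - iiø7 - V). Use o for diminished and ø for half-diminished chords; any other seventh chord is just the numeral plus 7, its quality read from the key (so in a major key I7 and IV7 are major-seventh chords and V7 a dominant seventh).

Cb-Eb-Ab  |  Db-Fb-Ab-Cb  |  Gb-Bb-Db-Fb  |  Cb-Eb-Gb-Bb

vi6 - ii7 - V7 - I7

Cb-Eb-Ab: minor triad on Ab = scale degree 6 → vi6.
Db-Fb-Ab-Cb: minor seventh chord on Db = scale degree 2 → ii7.
Gb-Bb-Db-Fb: root Gb is the dominant; dominant seventh chord there is V7.
Cb-Eb-Gb-Bb has root Cb, degree 1 in Cb major, so I7.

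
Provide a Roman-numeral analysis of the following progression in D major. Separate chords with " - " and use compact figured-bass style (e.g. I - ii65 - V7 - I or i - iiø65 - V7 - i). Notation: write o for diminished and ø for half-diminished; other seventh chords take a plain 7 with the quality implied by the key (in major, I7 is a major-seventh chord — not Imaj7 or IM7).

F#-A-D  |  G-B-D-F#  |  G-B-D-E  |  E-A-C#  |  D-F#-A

I6 - IV7 - ii65 - V64 - I

F#-A-D: major triad on D = scale degree 1 → I6.
G-B-D-F# has root G, degree 4 in D major, so IV7.
G-B-D-E: minor seventh chord on E = scale degree 2 → ii65.
E-A-C# has root A, degree 5 in D major, so V64.
D-F#-A: root D is the tonic; major triad there is I.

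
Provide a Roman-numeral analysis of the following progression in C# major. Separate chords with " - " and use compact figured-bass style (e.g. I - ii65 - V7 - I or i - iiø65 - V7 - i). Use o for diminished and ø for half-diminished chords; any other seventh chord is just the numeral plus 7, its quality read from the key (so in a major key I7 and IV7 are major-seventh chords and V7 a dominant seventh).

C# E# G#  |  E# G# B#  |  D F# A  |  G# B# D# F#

C#-E#-G#: major triad on C# = scale degree 1 → I.
E#-G#-B#: root E# is the mediant; minor triad there is iii.
D-F#-A is non-diatonic — a major triad on the lowered supertonic (D): the Neapolitan chord, bII.
G#-B#-D#-F#: root G# is the dominant; dominant seventh chord there is V7.

I - iii - bII - V7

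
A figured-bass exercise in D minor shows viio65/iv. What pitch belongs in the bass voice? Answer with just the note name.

The applied chord viio65/iv is rooted on F#: F#-A-C-Eb.
The figure 65 means first inversion — the third is in the bass.

A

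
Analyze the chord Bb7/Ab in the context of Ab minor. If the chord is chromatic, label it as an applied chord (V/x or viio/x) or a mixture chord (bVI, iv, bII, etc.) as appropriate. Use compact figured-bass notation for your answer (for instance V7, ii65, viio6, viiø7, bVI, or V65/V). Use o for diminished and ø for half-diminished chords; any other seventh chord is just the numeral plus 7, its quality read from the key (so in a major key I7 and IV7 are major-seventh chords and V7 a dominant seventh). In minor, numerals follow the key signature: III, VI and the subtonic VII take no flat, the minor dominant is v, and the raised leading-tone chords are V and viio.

V42/V

The pitches Bb-D-F-Ab form a dominant seventh chord rooted on Bb.
Bb is not a diatonic chord root with this quality in Ab minor, but it lies a perfect fifth above Eb (V), so the chord functions as an applied dominant of V.
With Ab in the bass the chord is in third inversion, so the figured bass is 42.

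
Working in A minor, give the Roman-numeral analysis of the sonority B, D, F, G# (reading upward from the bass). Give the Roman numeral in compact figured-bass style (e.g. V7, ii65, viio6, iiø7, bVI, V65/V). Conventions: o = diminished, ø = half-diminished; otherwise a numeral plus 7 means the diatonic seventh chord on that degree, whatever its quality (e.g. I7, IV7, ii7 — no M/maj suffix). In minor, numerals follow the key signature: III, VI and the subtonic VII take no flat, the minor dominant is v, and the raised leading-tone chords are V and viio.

viio65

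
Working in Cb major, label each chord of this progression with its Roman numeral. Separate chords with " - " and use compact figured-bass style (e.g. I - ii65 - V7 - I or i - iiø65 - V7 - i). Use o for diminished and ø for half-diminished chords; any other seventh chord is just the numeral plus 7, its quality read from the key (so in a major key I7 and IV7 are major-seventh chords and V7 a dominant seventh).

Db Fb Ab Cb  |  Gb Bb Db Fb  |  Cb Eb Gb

Db-Fb-Ab-Cb: minor seventh chord on Db = scale degree 2 → ii7.
Gb-Bb-Db-Fb has root Gb, degree 5 in Cb major, so V7.
Cb-Eb-Gb has root Cb, degree 1 in Cb major, so I.

ii7 - V7 - I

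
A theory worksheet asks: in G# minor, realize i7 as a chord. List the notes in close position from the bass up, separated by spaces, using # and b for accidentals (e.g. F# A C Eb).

G# B D# F#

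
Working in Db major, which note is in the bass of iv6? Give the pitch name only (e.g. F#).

Bbb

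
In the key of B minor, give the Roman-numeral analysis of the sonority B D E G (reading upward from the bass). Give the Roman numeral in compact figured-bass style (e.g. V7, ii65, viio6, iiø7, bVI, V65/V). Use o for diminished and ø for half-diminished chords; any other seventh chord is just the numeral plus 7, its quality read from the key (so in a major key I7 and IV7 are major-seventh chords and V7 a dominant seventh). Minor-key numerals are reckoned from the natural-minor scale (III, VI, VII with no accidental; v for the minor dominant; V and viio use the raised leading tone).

The pitches E-G-B-D form a minor seventh chord rooted on E.
E is scale degree 4 in B minor, and a minor seventh chord on that degree is written iv7.
With B in the bass the chord is in second inversion, so the figured bass is 43.

iv43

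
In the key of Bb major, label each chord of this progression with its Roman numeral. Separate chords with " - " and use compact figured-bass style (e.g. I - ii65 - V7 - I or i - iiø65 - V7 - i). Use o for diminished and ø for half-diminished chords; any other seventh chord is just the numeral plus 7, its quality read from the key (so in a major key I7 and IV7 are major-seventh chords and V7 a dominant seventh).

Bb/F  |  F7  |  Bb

I64 - V7 - I

Bb/F: root Bb is the tonic; major triad there is I64.
F7: root F is the dominant; dominant seventh chord there is V7.
Bb has root Bb, degree 1 in Bb major, so I.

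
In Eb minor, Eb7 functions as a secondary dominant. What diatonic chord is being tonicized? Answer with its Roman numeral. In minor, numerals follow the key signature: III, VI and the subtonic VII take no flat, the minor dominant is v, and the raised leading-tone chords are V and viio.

iv

The chord is a dominant seventh chord on Eb.
A dominant resolves down a perfect fifth: Eb → Ab. In Eb minor, Ab is scale degree 4, i.e. iv.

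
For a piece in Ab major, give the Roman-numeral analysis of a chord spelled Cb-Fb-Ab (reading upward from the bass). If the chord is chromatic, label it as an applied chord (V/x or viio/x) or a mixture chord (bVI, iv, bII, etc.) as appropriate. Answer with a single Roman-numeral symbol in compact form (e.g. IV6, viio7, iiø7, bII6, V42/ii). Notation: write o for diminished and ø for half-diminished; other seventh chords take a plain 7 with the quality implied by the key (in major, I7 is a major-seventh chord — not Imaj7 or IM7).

bVI64

The pitches Fb-Ab-Cb form a major triad rooted on Fb.
Fb is the lowered sixth degree of Ab major (diatonic 6 would be F). This is a major triad on the lowered sixth degree, borrowed from the parallel minor.
With Cb in the bass the chord is in second inversion, so the figured bass is 64.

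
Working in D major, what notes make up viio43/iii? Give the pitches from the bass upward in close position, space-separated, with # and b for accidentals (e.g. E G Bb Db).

The slash marks an applied leading-tone chord: viio of iii. In D major, iii is F#, so the leading tone to it is E#, a half step below.
Building a fully diminished seventh chord on E# gives E#-G#-B-D.
With the 43 figure the chord is in second inversion; from the bass B upward in close position it reads B-D-E#-G#.

B D E# G#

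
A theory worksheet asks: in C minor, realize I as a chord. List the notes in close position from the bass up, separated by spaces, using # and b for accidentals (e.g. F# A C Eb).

C E G

I is the major tonic (Picardy third), borrowed from the parallel major. In C minor that root is C.
So the chord is C-E-G, a major triad.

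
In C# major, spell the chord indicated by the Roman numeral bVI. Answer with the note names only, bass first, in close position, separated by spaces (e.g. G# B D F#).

Scale degree 6 in C# major is A#; lowering it a half step gives A. bVI is a major triad on the lowered sixth degree, borrowed from the parallel minor.
So the chord is A-C#-E, a major triad.

A C# E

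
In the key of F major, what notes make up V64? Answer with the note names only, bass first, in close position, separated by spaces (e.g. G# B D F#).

G C E

In F major, scale degree 5 is C, and the diatonic chord built there is a major triad.
Stacking thirds from C gives C-E-G.
The figured bass 64 indicates second inversion, placing the fifth (G) in the bass: G-C-E.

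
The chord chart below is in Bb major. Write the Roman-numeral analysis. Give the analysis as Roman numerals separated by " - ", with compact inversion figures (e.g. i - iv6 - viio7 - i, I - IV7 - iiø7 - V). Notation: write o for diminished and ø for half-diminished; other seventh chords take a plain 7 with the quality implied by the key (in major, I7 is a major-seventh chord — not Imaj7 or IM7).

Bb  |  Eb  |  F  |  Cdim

I - IV - V - iio

Bb has root Bb, degree 1 in Bb major, so I.
Eb has root Eb, degree 4 in Bb major, so IV.
F: root F is the dominant; major triad there is V.
Cdim is non-diatonic — iio, a mixture chord from Bb minor.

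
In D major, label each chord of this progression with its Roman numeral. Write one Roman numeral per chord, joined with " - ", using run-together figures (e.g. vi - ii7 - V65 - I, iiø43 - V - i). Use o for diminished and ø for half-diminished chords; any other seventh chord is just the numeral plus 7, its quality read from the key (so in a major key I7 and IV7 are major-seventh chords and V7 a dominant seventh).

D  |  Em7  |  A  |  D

D: root D is the tonic; major triad there is I.
Em7 has root E, degree 2 in D major, so ii7.
A: root A is the dominant; major triad there is V.
D: major triad on D = scale degree 1 → I.

I - ii7 - V - I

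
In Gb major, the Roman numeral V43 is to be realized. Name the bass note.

V in Gb major has root Db; the chord is Db-F-Ab-Cb.
The figure 43 means second inversion — the fifth is in the bass.

Ab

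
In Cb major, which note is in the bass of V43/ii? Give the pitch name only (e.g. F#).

Eb

The applied chord V43/ii is rooted on Ab: Ab-C-Eb-Gb.
The figure 43 means second inversion — the fifth is in the bass.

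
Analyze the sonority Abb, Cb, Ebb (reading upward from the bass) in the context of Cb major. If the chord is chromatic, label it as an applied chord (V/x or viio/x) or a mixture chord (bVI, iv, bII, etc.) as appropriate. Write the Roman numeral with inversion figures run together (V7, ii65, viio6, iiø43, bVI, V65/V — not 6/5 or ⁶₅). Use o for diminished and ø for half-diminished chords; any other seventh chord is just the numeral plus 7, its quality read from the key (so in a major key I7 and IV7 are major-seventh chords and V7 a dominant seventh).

bVI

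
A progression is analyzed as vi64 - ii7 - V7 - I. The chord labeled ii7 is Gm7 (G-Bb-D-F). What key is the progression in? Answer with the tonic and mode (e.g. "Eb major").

F major

The anchor chord is a minor seventh chord on G, labeled ii7.
If G is scale degree 2 and the mode makes that degree carry a minor seventh chord, the tonic is F and the mode is major.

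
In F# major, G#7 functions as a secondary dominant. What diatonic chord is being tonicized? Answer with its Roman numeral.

The chord is a dominant seventh chord on G#.
A dominant resolves down a perfect fifth: G# → C#. In F# major, C# is scale degree 5, i.e. V.

V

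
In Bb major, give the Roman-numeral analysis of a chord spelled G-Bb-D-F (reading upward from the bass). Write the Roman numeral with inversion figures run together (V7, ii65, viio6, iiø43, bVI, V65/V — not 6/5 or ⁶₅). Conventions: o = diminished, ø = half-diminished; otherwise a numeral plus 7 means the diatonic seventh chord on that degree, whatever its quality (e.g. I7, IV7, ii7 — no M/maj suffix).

vi7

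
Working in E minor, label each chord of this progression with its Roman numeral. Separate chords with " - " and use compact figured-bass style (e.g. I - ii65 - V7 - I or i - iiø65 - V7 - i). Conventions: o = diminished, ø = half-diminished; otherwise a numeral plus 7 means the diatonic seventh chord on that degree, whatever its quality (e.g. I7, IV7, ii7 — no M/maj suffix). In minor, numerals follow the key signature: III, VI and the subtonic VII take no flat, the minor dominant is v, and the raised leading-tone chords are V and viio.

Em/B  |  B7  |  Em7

i64 - V7 - i7

Em/B: minor triad on E = scale degree 1 → i64.
B7: root B is the dominant; dominant seventh chord there is V7.
Em7: root E is the tonic; minor seventh chord there is i7.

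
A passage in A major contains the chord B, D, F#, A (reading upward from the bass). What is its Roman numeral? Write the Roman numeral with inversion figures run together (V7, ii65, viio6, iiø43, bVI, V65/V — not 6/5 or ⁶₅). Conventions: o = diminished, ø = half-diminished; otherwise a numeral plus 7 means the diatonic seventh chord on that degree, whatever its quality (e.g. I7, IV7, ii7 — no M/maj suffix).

The pitches B-D-F#-A form a minor seventh chord rooted on B.
In A major, B is the supertonic; the diatonic minor seventh chord there is ii7.

ii7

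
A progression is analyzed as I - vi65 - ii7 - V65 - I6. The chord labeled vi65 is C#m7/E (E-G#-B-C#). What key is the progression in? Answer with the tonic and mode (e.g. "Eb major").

E major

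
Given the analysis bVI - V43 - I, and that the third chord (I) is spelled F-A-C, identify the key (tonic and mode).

I is given as F-A-C — a major triad with root F.
If F is scale degree 1 and the mode makes that degree carry a major triad, the tonic is F and the mode is major.

F major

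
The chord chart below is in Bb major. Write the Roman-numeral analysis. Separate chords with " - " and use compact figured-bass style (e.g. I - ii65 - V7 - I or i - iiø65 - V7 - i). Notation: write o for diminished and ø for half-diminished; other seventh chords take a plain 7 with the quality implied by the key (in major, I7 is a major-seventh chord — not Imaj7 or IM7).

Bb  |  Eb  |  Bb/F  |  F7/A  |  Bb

I - IV - I64 - V65 - I

Bb has root Bb, degree 1 in Bb major, so I.
Eb: root Eb is the subdominant; major triad there is IV.
Bb/F: root Bb is the tonic; major triad there is I64.
F7/A: root F is the dominant; dominant seventh chord there is V65.
Bb has root Bb, degree 1 in Bb major, so I.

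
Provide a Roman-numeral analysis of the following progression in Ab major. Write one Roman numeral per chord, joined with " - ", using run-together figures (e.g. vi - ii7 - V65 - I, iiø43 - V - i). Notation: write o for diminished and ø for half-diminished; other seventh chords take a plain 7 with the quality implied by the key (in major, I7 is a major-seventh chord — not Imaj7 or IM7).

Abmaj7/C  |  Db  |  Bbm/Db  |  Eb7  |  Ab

I65 - IV - ii6 - V7 - I

Abmaj7/C: root Ab is the tonic; major seventh chord there is I65.
Db: major triad on Db = scale degree 4 → IV.
Bbm/Db: minor triad on Bb = scale degree 2 → ii6.
Eb7 has root Eb, degree 5 in Ab major, so V7.
Ab: root Ab is the tonic; major triad there is I.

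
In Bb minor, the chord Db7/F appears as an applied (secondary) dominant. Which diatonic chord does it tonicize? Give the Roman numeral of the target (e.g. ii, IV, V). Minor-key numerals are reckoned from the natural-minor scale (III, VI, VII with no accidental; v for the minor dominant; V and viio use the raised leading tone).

VI

The chord is a dominant seventh chord on Db.
A dominant resolves down a perfect fifth: Db → Gb. In Bb minor, Gb is scale degree 6, i.e. VI.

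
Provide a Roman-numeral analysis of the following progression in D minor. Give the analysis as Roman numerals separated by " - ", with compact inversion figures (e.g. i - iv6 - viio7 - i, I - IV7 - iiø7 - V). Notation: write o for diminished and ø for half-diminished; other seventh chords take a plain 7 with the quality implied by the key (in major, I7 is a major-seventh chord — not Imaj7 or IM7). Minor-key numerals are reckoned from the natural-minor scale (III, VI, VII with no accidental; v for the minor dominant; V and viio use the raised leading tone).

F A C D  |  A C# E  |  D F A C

i65 - V - i7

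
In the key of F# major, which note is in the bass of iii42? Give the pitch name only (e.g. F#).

G#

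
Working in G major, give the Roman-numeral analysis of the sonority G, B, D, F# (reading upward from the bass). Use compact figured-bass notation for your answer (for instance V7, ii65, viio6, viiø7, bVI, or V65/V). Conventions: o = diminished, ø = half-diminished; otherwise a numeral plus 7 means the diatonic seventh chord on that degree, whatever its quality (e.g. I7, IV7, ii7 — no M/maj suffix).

I7

Stacked in thirds the chord is G-B-D-F#: a major seventh chord on G.
In G major, G is the tonic; the diatonic major seventh chord there is I7.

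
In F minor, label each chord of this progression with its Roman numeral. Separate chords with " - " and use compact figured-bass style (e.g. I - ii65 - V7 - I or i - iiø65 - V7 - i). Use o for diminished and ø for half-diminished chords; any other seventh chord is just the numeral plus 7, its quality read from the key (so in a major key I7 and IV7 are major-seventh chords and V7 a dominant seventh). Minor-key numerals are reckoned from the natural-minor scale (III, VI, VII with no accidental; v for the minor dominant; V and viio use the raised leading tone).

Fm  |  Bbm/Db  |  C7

Fm has root F, degree 1 in F minor, so i.
Bbm/Db: minor triad on Bb = scale degree 4 → iv6.
C7: root C is the dominant; dominant seventh chord there is V7.

i - iv6 - V7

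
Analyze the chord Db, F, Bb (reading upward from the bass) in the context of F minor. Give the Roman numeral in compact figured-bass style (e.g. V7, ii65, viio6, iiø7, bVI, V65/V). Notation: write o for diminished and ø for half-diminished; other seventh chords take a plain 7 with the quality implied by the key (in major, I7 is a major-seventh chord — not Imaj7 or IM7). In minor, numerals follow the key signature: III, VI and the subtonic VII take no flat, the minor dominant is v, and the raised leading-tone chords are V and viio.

iv6

Stacked in thirds the chord is Bb-Db-F: a minor triad on Bb.
Bb is scale degree 4 in F minor, and a minor triad on that degree is written iv.
With Db in the bass the chord is in first inversion, so the figured bass is 6.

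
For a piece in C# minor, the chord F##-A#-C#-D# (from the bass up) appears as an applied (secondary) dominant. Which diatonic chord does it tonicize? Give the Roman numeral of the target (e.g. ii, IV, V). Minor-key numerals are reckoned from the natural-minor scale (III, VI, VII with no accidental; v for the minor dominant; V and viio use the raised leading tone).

The chord is a dominant seventh chord on D#.
A dominant resolves down a perfect fifth: D# → G#. In C# minor, G# is scale degree 5, i.e. V.

V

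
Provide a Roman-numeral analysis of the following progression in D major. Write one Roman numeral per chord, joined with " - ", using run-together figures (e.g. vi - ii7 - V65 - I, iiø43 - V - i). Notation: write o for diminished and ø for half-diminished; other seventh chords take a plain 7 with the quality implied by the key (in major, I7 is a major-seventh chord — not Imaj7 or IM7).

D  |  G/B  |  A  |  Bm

D has root D, degree 1 in D major, so I.
G/B: major triad on G = scale degree 4 → IV6.
A: root A is the dominant; major triad there is V.
Bm: minor triad on B = scale degree 6 → vi.

I - IV6 - V - vi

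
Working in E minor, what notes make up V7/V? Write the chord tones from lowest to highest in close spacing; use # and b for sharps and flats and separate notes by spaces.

F# A# C# E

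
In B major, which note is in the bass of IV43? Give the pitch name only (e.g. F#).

B

IV in B major has root E; the chord is E-G#-B-D#.
The figure 43 means second inversion — the fifth is in the bass.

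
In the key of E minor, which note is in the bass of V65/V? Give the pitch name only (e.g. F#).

The applied chord V65/V is rooted on F#: F#-A#-C#-E.
The figure 65 means first inversion — the third is in the bass.

A#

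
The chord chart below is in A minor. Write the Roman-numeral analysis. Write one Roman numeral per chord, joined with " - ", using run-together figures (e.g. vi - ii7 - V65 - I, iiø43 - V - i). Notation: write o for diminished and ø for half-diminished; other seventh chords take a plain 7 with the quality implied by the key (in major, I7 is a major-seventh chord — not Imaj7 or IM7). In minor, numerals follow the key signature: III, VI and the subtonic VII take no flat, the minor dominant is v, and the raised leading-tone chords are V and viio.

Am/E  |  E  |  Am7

i64 - V - i7

Am/E: root A is the tonic; minor triad there is i64.
E has root E, degree 5 in A minor, so V.
Am7 has root A, degree 1 in A minor, so i7.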